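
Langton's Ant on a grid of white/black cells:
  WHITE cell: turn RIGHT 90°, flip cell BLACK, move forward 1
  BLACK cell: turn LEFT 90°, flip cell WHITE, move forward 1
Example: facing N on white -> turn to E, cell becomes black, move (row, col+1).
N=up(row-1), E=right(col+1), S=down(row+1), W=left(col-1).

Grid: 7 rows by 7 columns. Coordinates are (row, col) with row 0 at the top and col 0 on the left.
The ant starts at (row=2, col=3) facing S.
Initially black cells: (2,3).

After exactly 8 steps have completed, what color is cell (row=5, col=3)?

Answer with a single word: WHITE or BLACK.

Answer: WHITE

Derivation:
Step 1: on BLACK (2,3): turn L to E, flip to white, move to (2,4). |black|=0
Step 2: on WHITE (2,4): turn R to S, flip to black, move to (3,4). |black|=1
Step 3: on WHITE (3,4): turn R to W, flip to black, move to (3,3). |black|=2
Step 4: on WHITE (3,3): turn R to N, flip to black, move to (2,3). |black|=3
Step 5: on WHITE (2,3): turn R to E, flip to black, move to (2,4). |black|=4
Step 6: on BLACK (2,4): turn L to N, flip to white, move to (1,4). |black|=3
Step 7: on WHITE (1,4): turn R to E, flip to black, move to (1,5). |black|=4
Step 8: on WHITE (1,5): turn R to S, flip to black, move to (2,5). |black|=5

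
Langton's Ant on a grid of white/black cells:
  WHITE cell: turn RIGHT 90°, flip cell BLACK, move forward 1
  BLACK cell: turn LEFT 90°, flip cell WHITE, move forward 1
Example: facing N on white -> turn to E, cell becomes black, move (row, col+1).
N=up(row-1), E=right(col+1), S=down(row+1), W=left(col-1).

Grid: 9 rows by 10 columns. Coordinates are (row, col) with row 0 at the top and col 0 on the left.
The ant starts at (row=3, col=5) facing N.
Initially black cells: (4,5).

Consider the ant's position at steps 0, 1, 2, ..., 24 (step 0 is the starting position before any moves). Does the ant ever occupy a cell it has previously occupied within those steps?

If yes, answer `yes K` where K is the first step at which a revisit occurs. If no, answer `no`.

Answer: yes 7

Derivation:
Step 1: on WHITE (3,5): turn R to E, flip to black, move to (3,6). |black|=2 — new cell
Step 2: on WHITE (3,6): turn R to S, flip to black, move to (4,6). |black|=3 — new cell
Step 3: on WHITE (4,6): turn R to W, flip to black, move to (4,5). |black|=4 — new cell
Step 4: on BLACK (4,5): turn L to S, flip to white, move to (5,5). |black|=3 — new cell
Step 5: on WHITE (5,5): turn R to W, flip to black, move to (5,4). |black|=4 — new cell
Step 6: on WHITE (5,4): turn R to N, flip to black, move to (4,4). |black|=5 — new cell
Step 7: on WHITE (4,4): turn R to E, flip to black, move to (4,5). |black|=6 — REVISIT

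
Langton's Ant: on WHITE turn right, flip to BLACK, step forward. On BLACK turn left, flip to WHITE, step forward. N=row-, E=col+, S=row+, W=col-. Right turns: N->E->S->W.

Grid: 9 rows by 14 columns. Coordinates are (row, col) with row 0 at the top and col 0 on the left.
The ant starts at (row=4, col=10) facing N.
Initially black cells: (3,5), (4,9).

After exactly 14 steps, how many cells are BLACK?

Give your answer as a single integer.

Answer: 6

Derivation:
Step 1: on WHITE (4,10): turn R to E, flip to black, move to (4,11). |black|=3
Step 2: on WHITE (4,11): turn R to S, flip to black, move to (5,11). |black|=4
Step 3: on WHITE (5,11): turn R to W, flip to black, move to (5,10). |black|=5
Step 4: on WHITE (5,10): turn R to N, flip to black, move to (4,10). |black|=6
Step 5: on BLACK (4,10): turn L to W, flip to white, move to (4,9). |black|=5
Step 6: on BLACK (4,9): turn L to S, flip to white, move to (5,9). |black|=4
Step 7: on WHITE (5,9): turn R to W, flip to black, move to (5,8). |black|=5
Step 8: on WHITE (5,8): turn R to N, flip to black, move to (4,8). |black|=6
Step 9: on WHITE (4,8): turn R to E, flip to black, move to (4,9). |black|=7
Step 10: on WHITE (4,9): turn R to S, flip to black, move to (5,9). |black|=8
Step 11: on BLACK (5,9): turn L to E, flip to white, move to (5,10). |black|=7
Step 12: on BLACK (5,10): turn L to N, flip to white, move to (4,10). |black|=6
Step 13: on WHITE (4,10): turn R to E, flip to black, move to (4,11). |black|=7
Step 14: on BLACK (4,11): turn L to N, flip to white, move to (3,11). |black|=6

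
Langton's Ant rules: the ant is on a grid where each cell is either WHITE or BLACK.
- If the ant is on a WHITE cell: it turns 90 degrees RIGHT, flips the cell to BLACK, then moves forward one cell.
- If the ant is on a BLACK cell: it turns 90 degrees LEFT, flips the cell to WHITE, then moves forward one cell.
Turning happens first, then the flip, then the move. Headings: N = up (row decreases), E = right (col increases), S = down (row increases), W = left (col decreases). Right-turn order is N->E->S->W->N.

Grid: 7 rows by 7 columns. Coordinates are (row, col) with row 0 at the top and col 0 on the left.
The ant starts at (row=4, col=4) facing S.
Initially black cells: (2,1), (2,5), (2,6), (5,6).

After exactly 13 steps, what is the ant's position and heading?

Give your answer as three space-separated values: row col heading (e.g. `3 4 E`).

Answer: 4 5 W

Derivation:
Step 1: on WHITE (4,4): turn R to W, flip to black, move to (4,3). |black|=5
Step 2: on WHITE (4,3): turn R to N, flip to black, move to (3,3). |black|=6
Step 3: on WHITE (3,3): turn R to E, flip to black, move to (3,4). |black|=7
Step 4: on WHITE (3,4): turn R to S, flip to black, move to (4,4). |black|=8
Step 5: on BLACK (4,4): turn L to E, flip to white, move to (4,5). |black|=7
Step 6: on WHITE (4,5): turn R to S, flip to black, move to (5,5). |black|=8
Step 7: on WHITE (5,5): turn R to W, flip to black, move to (5,4). |black|=9
Step 8: on WHITE (5,4): turn R to N, flip to black, move to (4,4). |black|=10
Step 9: on WHITE (4,4): turn R to E, flip to black, move to (4,5). |black|=11
Step 10: on BLACK (4,5): turn L to N, flip to white, move to (3,5). |black|=10
Step 11: on WHITE (3,5): turn R to E, flip to black, move to (3,6). |black|=11
Step 12: on WHITE (3,6): turn R to S, flip to black, move to (4,6). |black|=12
Step 13: on WHITE (4,6): turn R to W, flip to black, move to (4,5). |black|=13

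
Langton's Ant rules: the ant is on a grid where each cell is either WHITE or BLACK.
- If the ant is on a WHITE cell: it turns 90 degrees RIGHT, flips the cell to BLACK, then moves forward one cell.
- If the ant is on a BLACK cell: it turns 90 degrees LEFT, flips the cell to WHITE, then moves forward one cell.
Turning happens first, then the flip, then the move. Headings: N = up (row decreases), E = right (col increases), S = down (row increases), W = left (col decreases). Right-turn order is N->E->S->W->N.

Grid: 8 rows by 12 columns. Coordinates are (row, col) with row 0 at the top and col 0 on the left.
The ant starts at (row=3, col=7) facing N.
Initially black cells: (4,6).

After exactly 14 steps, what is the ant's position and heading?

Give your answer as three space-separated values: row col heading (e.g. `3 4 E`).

Answer: 2 6 N

Derivation:
Step 1: on WHITE (3,7): turn R to E, flip to black, move to (3,8). |black|=2
Step 2: on WHITE (3,8): turn R to S, flip to black, move to (4,8). |black|=3
Step 3: on WHITE (4,8): turn R to W, flip to black, move to (4,7). |black|=4
Step 4: on WHITE (4,7): turn R to N, flip to black, move to (3,7). |black|=5
Step 5: on BLACK (3,7): turn L to W, flip to white, move to (3,6). |black|=4
Step 6: on WHITE (3,6): turn R to N, flip to black, move to (2,6). |black|=5
Step 7: on WHITE (2,6): turn R to E, flip to black, move to (2,7). |black|=6
Step 8: on WHITE (2,7): turn R to S, flip to black, move to (3,7). |black|=7
Step 9: on WHITE (3,7): turn R to W, flip to black, move to (3,6). |black|=8
Step 10: on BLACK (3,6): turn L to S, flip to white, move to (4,6). |black|=7
Step 11: on BLACK (4,6): turn L to E, flip to white, move to (4,7). |black|=6
Step 12: on BLACK (4,7): turn L to N, flip to white, move to (3,7). |black|=5
Step 13: on BLACK (3,7): turn L to W, flip to white, move to (3,6). |black|=4
Step 14: on WHITE (3,6): turn R to N, flip to black, move to (2,6). |black|=5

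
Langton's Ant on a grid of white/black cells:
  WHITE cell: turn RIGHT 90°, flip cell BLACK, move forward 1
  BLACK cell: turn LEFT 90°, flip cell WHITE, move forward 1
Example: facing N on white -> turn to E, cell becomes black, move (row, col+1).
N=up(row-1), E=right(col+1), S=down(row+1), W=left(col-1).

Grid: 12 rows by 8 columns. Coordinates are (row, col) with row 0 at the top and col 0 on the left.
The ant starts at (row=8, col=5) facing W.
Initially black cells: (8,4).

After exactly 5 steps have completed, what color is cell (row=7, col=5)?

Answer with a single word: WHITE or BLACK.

Answer: BLACK

Derivation:
Step 1: on WHITE (8,5): turn R to N, flip to black, move to (7,5). |black|=2
Step 2: on WHITE (7,5): turn R to E, flip to black, move to (7,6). |black|=3
Step 3: on WHITE (7,6): turn R to S, flip to black, move to (8,6). |black|=4
Step 4: on WHITE (8,6): turn R to W, flip to black, move to (8,5). |black|=5
Step 5: on BLACK (8,5): turn L to S, flip to white, move to (9,5). |black|=4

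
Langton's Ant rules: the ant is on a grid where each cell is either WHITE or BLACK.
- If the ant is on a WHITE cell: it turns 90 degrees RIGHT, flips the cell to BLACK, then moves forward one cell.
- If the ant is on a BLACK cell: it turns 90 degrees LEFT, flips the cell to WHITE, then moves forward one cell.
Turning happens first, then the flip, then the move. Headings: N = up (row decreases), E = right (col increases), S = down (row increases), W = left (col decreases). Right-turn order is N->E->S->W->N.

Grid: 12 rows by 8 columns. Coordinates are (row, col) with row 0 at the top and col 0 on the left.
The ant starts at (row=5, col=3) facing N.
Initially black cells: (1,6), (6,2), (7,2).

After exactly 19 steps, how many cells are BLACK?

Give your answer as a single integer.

Step 1: on WHITE (5,3): turn R to E, flip to black, move to (5,4). |black|=4
Step 2: on WHITE (5,4): turn R to S, flip to black, move to (6,4). |black|=5
Step 3: on WHITE (6,4): turn R to W, flip to black, move to (6,3). |black|=6
Step 4: on WHITE (6,3): turn R to N, flip to black, move to (5,3). |black|=7
Step 5: on BLACK (5,3): turn L to W, flip to white, move to (5,2). |black|=6
Step 6: on WHITE (5,2): turn R to N, flip to black, move to (4,2). |black|=7
Step 7: on WHITE (4,2): turn R to E, flip to black, move to (4,3). |black|=8
Step 8: on WHITE (4,3): turn R to S, flip to black, move to (5,3). |black|=9
Step 9: on WHITE (5,3): turn R to W, flip to black, move to (5,2). |black|=10
Step 10: on BLACK (5,2): turn L to S, flip to white, move to (6,2). |black|=9
Step 11: on BLACK (6,2): turn L to E, flip to white, move to (6,3). |black|=8
Step 12: on BLACK (6,3): turn L to N, flip to white, move to (5,3). |black|=7
Step 13: on BLACK (5,3): turn L to W, flip to white, move to (5,2). |black|=6
Step 14: on WHITE (5,2): turn R to N, flip to black, move to (4,2). |black|=7
Step 15: on BLACK (4,2): turn L to W, flip to white, move to (4,1). |black|=6
Step 16: on WHITE (4,1): turn R to N, flip to black, move to (3,1). |black|=7
Step 17: on WHITE (3,1): turn R to E, flip to black, move to (3,2). |black|=8
Step 18: on WHITE (3,2): turn R to S, flip to black, move to (4,2). |black|=9
Step 19: on WHITE (4,2): turn R to W, flip to black, move to (4,1). |black|=10

Answer: 10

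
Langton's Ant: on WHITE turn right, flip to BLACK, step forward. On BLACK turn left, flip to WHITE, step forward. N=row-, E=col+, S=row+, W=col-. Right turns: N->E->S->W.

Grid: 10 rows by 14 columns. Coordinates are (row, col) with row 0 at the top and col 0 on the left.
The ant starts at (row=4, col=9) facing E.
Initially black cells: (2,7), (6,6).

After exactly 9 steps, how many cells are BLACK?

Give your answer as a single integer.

Step 1: on WHITE (4,9): turn R to S, flip to black, move to (5,9). |black|=3
Step 2: on WHITE (5,9): turn R to W, flip to black, move to (5,8). |black|=4
Step 3: on WHITE (5,8): turn R to N, flip to black, move to (4,8). |black|=5
Step 4: on WHITE (4,8): turn R to E, flip to black, move to (4,9). |black|=6
Step 5: on BLACK (4,9): turn L to N, flip to white, move to (3,9). |black|=5
Step 6: on WHITE (3,9): turn R to E, flip to black, move to (3,10). |black|=6
Step 7: on WHITE (3,10): turn R to S, flip to black, move to (4,10). |black|=7
Step 8: on WHITE (4,10): turn R to W, flip to black, move to (4,9). |black|=8
Step 9: on WHITE (4,9): turn R to N, flip to black, move to (3,9). |black|=9

Answer: 9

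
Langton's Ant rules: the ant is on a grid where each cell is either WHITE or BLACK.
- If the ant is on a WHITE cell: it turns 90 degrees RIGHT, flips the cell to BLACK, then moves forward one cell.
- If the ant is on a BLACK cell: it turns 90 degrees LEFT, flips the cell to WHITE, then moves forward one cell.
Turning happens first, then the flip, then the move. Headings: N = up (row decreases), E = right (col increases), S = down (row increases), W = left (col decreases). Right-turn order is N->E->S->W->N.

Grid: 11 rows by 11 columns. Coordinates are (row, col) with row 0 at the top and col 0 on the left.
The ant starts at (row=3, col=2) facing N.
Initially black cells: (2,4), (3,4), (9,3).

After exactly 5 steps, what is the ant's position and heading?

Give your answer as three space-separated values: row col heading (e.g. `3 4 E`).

Answer: 3 1 W

Derivation:
Step 1: on WHITE (3,2): turn R to E, flip to black, move to (3,3). |black|=4
Step 2: on WHITE (3,3): turn R to S, flip to black, move to (4,3). |black|=5
Step 3: on WHITE (4,3): turn R to W, flip to black, move to (4,2). |black|=6
Step 4: on WHITE (4,2): turn R to N, flip to black, move to (3,2). |black|=7
Step 5: on BLACK (3,2): turn L to W, flip to white, move to (3,1). |black|=6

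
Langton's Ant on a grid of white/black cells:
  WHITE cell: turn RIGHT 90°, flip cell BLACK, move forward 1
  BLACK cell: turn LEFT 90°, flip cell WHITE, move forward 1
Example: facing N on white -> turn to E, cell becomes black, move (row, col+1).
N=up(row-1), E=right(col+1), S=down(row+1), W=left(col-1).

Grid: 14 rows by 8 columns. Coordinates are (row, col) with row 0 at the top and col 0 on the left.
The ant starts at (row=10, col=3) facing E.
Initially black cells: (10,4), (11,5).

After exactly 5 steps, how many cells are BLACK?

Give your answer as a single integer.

Answer: 5

Derivation:
Step 1: on WHITE (10,3): turn R to S, flip to black, move to (11,3). |black|=3
Step 2: on WHITE (11,3): turn R to W, flip to black, move to (11,2). |black|=4
Step 3: on WHITE (11,2): turn R to N, flip to black, move to (10,2). |black|=5
Step 4: on WHITE (10,2): turn R to E, flip to black, move to (10,3). |black|=6
Step 5: on BLACK (10,3): turn L to N, flip to white, move to (9,3). |black|=5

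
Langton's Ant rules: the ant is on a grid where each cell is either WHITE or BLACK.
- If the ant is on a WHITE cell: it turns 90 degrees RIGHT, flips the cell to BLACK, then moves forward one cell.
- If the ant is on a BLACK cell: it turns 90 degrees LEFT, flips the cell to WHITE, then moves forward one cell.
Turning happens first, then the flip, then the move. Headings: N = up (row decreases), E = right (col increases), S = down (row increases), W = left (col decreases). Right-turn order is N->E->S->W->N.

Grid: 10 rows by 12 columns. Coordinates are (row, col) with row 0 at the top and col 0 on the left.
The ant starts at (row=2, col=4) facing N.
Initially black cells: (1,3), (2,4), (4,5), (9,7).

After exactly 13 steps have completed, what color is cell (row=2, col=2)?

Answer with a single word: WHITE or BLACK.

Step 1: on BLACK (2,4): turn L to W, flip to white, move to (2,3). |black|=3
Step 2: on WHITE (2,3): turn R to N, flip to black, move to (1,3). |black|=4
Step 3: on BLACK (1,3): turn L to W, flip to white, move to (1,2). |black|=3
Step 4: on WHITE (1,2): turn R to N, flip to black, move to (0,2). |black|=4
Step 5: on WHITE (0,2): turn R to E, flip to black, move to (0,3). |black|=5
Step 6: on WHITE (0,3): turn R to S, flip to black, move to (1,3). |black|=6
Step 7: on WHITE (1,3): turn R to W, flip to black, move to (1,2). |black|=7
Step 8: on BLACK (1,2): turn L to S, flip to white, move to (2,2). |black|=6
Step 9: on WHITE (2,2): turn R to W, flip to black, move to (2,1). |black|=7
Step 10: on WHITE (2,1): turn R to N, flip to black, move to (1,1). |black|=8
Step 11: on WHITE (1,1): turn R to E, flip to black, move to (1,2). |black|=9
Step 12: on WHITE (1,2): turn R to S, flip to black, move to (2,2). |black|=10
Step 13: on BLACK (2,2): turn L to E, flip to white, move to (2,3). |black|=9

Answer: WHITE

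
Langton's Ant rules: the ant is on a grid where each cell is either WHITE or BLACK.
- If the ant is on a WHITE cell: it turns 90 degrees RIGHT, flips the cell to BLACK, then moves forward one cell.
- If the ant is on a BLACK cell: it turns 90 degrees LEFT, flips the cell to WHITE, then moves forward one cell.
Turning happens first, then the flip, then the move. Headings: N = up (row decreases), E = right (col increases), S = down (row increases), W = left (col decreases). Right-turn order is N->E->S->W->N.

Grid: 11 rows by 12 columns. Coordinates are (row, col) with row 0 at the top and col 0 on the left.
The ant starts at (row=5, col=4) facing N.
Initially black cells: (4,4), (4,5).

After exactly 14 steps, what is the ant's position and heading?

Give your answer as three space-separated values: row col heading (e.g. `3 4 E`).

Answer: 6 5 S

Derivation:
Step 1: on WHITE (5,4): turn R to E, flip to black, move to (5,5). |black|=3
Step 2: on WHITE (5,5): turn R to S, flip to black, move to (6,5). |black|=4
Step 3: on WHITE (6,5): turn R to W, flip to black, move to (6,4). |black|=5
Step 4: on WHITE (6,4): turn R to N, flip to black, move to (5,4). |black|=6
Step 5: on BLACK (5,4): turn L to W, flip to white, move to (5,3). |black|=5
Step 6: on WHITE (5,3): turn R to N, flip to black, move to (4,3). |black|=6
Step 7: on WHITE (4,3): turn R to E, flip to black, move to (4,4). |black|=7
Step 8: on BLACK (4,4): turn L to N, flip to white, move to (3,4). |black|=6
Step 9: on WHITE (3,4): turn R to E, flip to black, move to (3,5). |black|=7
Step 10: on WHITE (3,5): turn R to S, flip to black, move to (4,5). |black|=8
Step 11: on BLACK (4,5): turn L to E, flip to white, move to (4,6). |black|=7
Step 12: on WHITE (4,6): turn R to S, flip to black, move to (5,6). |black|=8
Step 13: on WHITE (5,6): turn R to W, flip to black, move to (5,5). |black|=9
Step 14: on BLACK (5,5): turn L to S, flip to white, move to (6,5). |black|=8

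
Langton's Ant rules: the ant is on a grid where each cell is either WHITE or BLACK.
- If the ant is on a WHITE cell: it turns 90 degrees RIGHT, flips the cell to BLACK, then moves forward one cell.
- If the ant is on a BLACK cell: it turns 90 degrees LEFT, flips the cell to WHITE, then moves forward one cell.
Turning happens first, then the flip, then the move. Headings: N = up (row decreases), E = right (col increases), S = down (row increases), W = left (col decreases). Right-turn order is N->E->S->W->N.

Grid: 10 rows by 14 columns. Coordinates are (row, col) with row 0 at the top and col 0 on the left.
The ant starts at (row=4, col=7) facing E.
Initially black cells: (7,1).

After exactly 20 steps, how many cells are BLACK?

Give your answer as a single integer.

Answer: 7

Derivation:
Step 1: on WHITE (4,7): turn R to S, flip to black, move to (5,7). |black|=2
Step 2: on WHITE (5,7): turn R to W, flip to black, move to (5,6). |black|=3
Step 3: on WHITE (5,6): turn R to N, flip to black, move to (4,6). |black|=4
Step 4: on WHITE (4,6): turn R to E, flip to black, move to (4,7). |black|=5
Step 5: on BLACK (4,7): turn L to N, flip to white, move to (3,7). |black|=4
Step 6: on WHITE (3,7): turn R to E, flip to black, move to (3,8). |black|=5
Step 7: on WHITE (3,8): turn R to S, flip to black, move to (4,8). |black|=6
Step 8: on WHITE (4,8): turn R to W, flip to black, move to (4,7). |black|=7
Step 9: on WHITE (4,7): turn R to N, flip to black, move to (3,7). |black|=8
Step 10: on BLACK (3,7): turn L to W, flip to white, move to (3,6). |black|=7
Step 11: on WHITE (3,6): turn R to N, flip to black, move to (2,6). |black|=8
Step 12: on WHITE (2,6): turn R to E, flip to black, move to (2,7). |black|=9
Step 13: on WHITE (2,7): turn R to S, flip to black, move to (3,7). |black|=10
Step 14: on WHITE (3,7): turn R to W, flip to black, move to (3,6). |black|=11
Step 15: on BLACK (3,6): turn L to S, flip to white, move to (4,6). |black|=10
Step 16: on BLACK (4,6): turn L to E, flip to white, move to (4,7). |black|=9
Step 17: on BLACK (4,7): turn L to N, flip to white, move to (3,7). |black|=8
Step 18: on BLACK (3,7): turn L to W, flip to white, move to (3,6). |black|=7
Step 19: on WHITE (3,6): turn R to N, flip to black, move to (2,6). |black|=8
Step 20: on BLACK (2,6): turn L to W, flip to white, move to (2,5). |black|=7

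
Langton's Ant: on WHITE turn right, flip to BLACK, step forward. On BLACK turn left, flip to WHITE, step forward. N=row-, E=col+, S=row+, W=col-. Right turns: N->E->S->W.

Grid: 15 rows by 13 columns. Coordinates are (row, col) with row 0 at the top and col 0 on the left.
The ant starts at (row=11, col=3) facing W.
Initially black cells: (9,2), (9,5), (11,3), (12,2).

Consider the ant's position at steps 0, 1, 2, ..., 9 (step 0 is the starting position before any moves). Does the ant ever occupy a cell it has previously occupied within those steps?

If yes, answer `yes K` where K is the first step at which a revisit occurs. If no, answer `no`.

Answer: yes 6

Derivation:
Step 1: on BLACK (11,3): turn L to S, flip to white, move to (12,3). |black|=3 — new cell
Step 2: on WHITE (12,3): turn R to W, flip to black, move to (12,2). |black|=4 — new cell
Step 3: on BLACK (12,2): turn L to S, flip to white, move to (13,2). |black|=3 — new cell
Step 4: on WHITE (13,2): turn R to W, flip to black, move to (13,1). |black|=4 — new cell
Step 5: on WHITE (13,1): turn R to N, flip to black, move to (12,1). |black|=5 — new cell
Step 6: on WHITE (12,1): turn R to E, flip to black, move to (12,2). |black|=6 — REVISIT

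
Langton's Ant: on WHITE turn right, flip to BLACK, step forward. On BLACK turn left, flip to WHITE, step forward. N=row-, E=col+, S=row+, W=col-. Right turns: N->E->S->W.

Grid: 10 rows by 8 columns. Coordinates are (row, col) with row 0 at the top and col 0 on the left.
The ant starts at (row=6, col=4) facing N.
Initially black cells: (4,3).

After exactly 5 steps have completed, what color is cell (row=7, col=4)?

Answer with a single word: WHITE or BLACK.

Step 1: on WHITE (6,4): turn R to E, flip to black, move to (6,5). |black|=2
Step 2: on WHITE (6,5): turn R to S, flip to black, move to (7,5). |black|=3
Step 3: on WHITE (7,5): turn R to W, flip to black, move to (7,4). |black|=4
Step 4: on WHITE (7,4): turn R to N, flip to black, move to (6,4). |black|=5
Step 5: on BLACK (6,4): turn L to W, flip to white, move to (6,3). |black|=4

Answer: BLACK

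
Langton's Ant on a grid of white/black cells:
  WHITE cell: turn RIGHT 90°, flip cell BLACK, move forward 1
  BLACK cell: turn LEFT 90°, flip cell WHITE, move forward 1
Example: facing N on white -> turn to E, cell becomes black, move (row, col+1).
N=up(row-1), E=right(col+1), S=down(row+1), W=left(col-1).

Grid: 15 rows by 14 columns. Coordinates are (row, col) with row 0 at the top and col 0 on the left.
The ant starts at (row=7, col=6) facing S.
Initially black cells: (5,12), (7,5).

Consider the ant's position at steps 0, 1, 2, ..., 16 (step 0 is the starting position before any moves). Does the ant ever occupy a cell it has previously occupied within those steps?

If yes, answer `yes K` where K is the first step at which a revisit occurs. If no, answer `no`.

Step 1: on WHITE (7,6): turn R to W, flip to black, move to (7,5). |black|=3 — new cell
Step 2: on BLACK (7,5): turn L to S, flip to white, move to (8,5). |black|=2 — new cell
Step 3: on WHITE (8,5): turn R to W, flip to black, move to (8,4). |black|=3 — new cell
Step 4: on WHITE (8,4): turn R to N, flip to black, move to (7,4). |black|=4 — new cell
Step 5: on WHITE (7,4): turn R to E, flip to black, move to (7,5). |black|=5 — REVISIT

Answer: yes 5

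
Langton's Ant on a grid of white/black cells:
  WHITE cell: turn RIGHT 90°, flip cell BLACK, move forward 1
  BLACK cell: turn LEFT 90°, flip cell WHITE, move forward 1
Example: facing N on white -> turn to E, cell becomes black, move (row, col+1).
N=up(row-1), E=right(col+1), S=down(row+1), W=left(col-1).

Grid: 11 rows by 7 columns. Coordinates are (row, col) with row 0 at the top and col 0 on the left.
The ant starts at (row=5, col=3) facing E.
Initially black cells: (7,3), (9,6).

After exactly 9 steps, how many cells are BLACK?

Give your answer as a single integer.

Answer: 9

Derivation:
Step 1: on WHITE (5,3): turn R to S, flip to black, move to (6,3). |black|=3
Step 2: on WHITE (6,3): turn R to W, flip to black, move to (6,2). |black|=4
Step 3: on WHITE (6,2): turn R to N, flip to black, move to (5,2). |black|=5
Step 4: on WHITE (5,2): turn R to E, flip to black, move to (5,3). |black|=6
Step 5: on BLACK (5,3): turn L to N, flip to white, move to (4,3). |black|=5
Step 6: on WHITE (4,3): turn R to E, flip to black, move to (4,4). |black|=6
Step 7: on WHITE (4,4): turn R to S, flip to black, move to (5,4). |black|=7
Step 8: on WHITE (5,4): turn R to W, flip to black, move to (5,3). |black|=8
Step 9: on WHITE (5,3): turn R to N, flip to black, move to (4,3). |black|=9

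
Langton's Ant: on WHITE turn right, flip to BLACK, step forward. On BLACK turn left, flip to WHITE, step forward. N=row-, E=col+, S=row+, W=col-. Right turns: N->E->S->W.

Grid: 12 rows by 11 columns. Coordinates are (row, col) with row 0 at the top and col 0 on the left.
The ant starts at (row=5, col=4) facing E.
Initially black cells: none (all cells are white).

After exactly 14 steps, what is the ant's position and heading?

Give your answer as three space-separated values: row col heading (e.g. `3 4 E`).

Step 1: on WHITE (5,4): turn R to S, flip to black, move to (6,4). |black|=1
Step 2: on WHITE (6,4): turn R to W, flip to black, move to (6,3). |black|=2
Step 3: on WHITE (6,3): turn R to N, flip to black, move to (5,3). |black|=3
Step 4: on WHITE (5,3): turn R to E, flip to black, move to (5,4). |black|=4
Step 5: on BLACK (5,4): turn L to N, flip to white, move to (4,4). |black|=3
Step 6: on WHITE (4,4): turn R to E, flip to black, move to (4,5). |black|=4
Step 7: on WHITE (4,5): turn R to S, flip to black, move to (5,5). |black|=5
Step 8: on WHITE (5,5): turn R to W, flip to black, move to (5,4). |black|=6
Step 9: on WHITE (5,4): turn R to N, flip to black, move to (4,4). |black|=7
Step 10: on BLACK (4,4): turn L to W, flip to white, move to (4,3). |black|=6
Step 11: on WHITE (4,3): turn R to N, flip to black, move to (3,3). |black|=7
Step 12: on WHITE (3,3): turn R to E, flip to black, move to (3,4). |black|=8
Step 13: on WHITE (3,4): turn R to S, flip to black, move to (4,4). |black|=9
Step 14: on WHITE (4,4): turn R to W, flip to black, move to (4,3). |black|=10

Answer: 4 3 W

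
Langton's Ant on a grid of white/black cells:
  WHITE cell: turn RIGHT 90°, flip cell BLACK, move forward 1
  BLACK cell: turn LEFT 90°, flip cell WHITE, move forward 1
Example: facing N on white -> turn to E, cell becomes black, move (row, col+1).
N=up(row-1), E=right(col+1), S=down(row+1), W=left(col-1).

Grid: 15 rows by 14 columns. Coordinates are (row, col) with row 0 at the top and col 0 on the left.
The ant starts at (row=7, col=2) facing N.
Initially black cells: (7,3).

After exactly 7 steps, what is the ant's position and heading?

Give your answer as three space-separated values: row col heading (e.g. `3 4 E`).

Step 1: on WHITE (7,2): turn R to E, flip to black, move to (7,3). |black|=2
Step 2: on BLACK (7,3): turn L to N, flip to white, move to (6,3). |black|=1
Step 3: on WHITE (6,3): turn R to E, flip to black, move to (6,4). |black|=2
Step 4: on WHITE (6,4): turn R to S, flip to black, move to (7,4). |black|=3
Step 5: on WHITE (7,4): turn R to W, flip to black, move to (7,3). |black|=4
Step 6: on WHITE (7,3): turn R to N, flip to black, move to (6,3). |black|=5
Step 7: on BLACK (6,3): turn L to W, flip to white, move to (6,2). |black|=4

Answer: 6 2 W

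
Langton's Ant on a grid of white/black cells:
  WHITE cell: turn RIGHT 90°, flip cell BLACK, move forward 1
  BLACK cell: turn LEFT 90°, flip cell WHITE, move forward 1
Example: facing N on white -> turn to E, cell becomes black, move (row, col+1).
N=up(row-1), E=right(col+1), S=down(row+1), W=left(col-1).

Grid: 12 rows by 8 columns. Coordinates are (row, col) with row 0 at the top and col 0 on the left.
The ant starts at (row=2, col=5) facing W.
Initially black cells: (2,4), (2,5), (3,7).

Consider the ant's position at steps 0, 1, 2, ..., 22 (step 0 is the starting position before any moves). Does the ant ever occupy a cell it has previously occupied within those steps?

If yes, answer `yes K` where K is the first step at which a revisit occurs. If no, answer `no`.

Step 1: on BLACK (2,5): turn L to S, flip to white, move to (3,5). |black|=2 — new cell
Step 2: on WHITE (3,5): turn R to W, flip to black, move to (3,4). |black|=3 — new cell
Step 3: on WHITE (3,4): turn R to N, flip to black, move to (2,4). |black|=4 — new cell
Step 4: on BLACK (2,4): turn L to W, flip to white, move to (2,3). |black|=3 — new cell
Step 5: on WHITE (2,3): turn R to N, flip to black, move to (1,3). |black|=4 — new cell
Step 6: on WHITE (1,3): turn R to E, flip to black, move to (1,4). |black|=5 — new cell
Step 7: on WHITE (1,4): turn R to S, flip to black, move to (2,4). |black|=6 — REVISIT

Answer: yes 7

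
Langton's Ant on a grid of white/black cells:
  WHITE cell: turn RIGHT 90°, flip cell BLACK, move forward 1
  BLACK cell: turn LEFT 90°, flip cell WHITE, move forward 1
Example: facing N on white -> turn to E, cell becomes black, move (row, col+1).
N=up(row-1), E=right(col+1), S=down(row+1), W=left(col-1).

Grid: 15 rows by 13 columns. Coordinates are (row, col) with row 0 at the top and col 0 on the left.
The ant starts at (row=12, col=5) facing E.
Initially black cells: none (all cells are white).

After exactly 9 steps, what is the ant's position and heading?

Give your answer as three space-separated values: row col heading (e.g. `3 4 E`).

Answer: 11 5 N

Derivation:
Step 1: on WHITE (12,5): turn R to S, flip to black, move to (13,5). |black|=1
Step 2: on WHITE (13,5): turn R to W, flip to black, move to (13,4). |black|=2
Step 3: on WHITE (13,4): turn R to N, flip to black, move to (12,4). |black|=3
Step 4: on WHITE (12,4): turn R to E, flip to black, move to (12,5). |black|=4
Step 5: on BLACK (12,5): turn L to N, flip to white, move to (11,5). |black|=3
Step 6: on WHITE (11,5): turn R to E, flip to black, move to (11,6). |black|=4
Step 7: on WHITE (11,6): turn R to S, flip to black, move to (12,6). |black|=5
Step 8: on WHITE (12,6): turn R to W, flip to black, move to (12,5). |black|=6
Step 9: on WHITE (12,5): turn R to N, flip to black, move to (11,5). |black|=7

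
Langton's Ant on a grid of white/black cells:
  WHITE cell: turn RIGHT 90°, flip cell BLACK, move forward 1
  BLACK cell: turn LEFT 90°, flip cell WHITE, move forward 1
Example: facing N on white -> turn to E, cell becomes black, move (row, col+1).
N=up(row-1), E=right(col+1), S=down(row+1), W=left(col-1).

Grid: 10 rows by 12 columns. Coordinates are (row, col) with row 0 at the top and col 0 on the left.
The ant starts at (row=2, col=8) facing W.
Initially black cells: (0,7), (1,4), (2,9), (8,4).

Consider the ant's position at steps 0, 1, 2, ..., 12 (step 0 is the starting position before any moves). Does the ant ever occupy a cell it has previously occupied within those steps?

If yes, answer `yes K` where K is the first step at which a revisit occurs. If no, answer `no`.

Answer: yes 7

Derivation:
Step 1: on WHITE (2,8): turn R to N, flip to black, move to (1,8). |black|=5 — new cell
Step 2: on WHITE (1,8): turn R to E, flip to black, move to (1,9). |black|=6 — new cell
Step 3: on WHITE (1,9): turn R to S, flip to black, move to (2,9). |black|=7 — new cell
Step 4: on BLACK (2,9): turn L to E, flip to white, move to (2,10). |black|=6 — new cell
Step 5: on WHITE (2,10): turn R to S, flip to black, move to (3,10). |black|=7 — new cell
Step 6: on WHITE (3,10): turn R to W, flip to black, move to (3,9). |black|=8 — new cell
Step 7: on WHITE (3,9): turn R to N, flip to black, move to (2,9). |black|=9 — REVISIT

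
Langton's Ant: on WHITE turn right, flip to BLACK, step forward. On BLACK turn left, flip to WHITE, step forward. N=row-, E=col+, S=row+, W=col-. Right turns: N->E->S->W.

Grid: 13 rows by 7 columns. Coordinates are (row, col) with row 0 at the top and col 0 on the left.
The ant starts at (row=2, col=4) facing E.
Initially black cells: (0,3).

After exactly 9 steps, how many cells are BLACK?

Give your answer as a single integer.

Answer: 8

Derivation:
Step 1: on WHITE (2,4): turn R to S, flip to black, move to (3,4). |black|=2
Step 2: on WHITE (3,4): turn R to W, flip to black, move to (3,3). |black|=3
Step 3: on WHITE (3,3): turn R to N, flip to black, move to (2,3). |black|=4
Step 4: on WHITE (2,3): turn R to E, flip to black, move to (2,4). |black|=5
Step 5: on BLACK (2,4): turn L to N, flip to white, move to (1,4). |black|=4
Step 6: on WHITE (1,4): turn R to E, flip to black, move to (1,5). |black|=5
Step 7: on WHITE (1,5): turn R to S, flip to black, move to (2,5). |black|=6
Step 8: on WHITE (2,5): turn R to W, flip to black, move to (2,4). |black|=7
Step 9: on WHITE (2,4): turn R to N, flip to black, move to (1,4). |black|=8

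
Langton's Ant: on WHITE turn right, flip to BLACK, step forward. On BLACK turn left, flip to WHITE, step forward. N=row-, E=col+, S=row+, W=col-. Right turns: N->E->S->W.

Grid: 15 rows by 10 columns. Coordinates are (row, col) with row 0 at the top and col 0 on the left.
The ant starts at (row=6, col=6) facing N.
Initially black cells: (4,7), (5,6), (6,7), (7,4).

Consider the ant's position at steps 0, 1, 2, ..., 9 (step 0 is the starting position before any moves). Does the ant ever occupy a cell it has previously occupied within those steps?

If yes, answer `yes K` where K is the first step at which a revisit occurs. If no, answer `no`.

Step 1: on WHITE (6,6): turn R to E, flip to black, move to (6,7). |black|=5 — new cell
Step 2: on BLACK (6,7): turn L to N, flip to white, move to (5,7). |black|=4 — new cell
Step 3: on WHITE (5,7): turn R to E, flip to black, move to (5,8). |black|=5 — new cell
Step 4: on WHITE (5,8): turn R to S, flip to black, move to (6,8). |black|=6 — new cell
Step 5: on WHITE (6,8): turn R to W, flip to black, move to (6,7). |black|=7 — REVISIT

Answer: yes 5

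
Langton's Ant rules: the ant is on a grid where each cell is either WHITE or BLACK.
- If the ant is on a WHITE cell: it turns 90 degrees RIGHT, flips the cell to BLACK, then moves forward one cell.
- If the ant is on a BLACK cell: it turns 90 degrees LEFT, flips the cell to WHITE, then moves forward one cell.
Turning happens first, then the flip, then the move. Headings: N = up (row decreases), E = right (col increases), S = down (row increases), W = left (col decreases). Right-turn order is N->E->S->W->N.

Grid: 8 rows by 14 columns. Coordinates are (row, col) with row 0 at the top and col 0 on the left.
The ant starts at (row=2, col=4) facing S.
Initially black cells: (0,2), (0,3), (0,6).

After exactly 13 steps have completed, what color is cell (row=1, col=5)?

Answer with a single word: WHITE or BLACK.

Step 1: on WHITE (2,4): turn R to W, flip to black, move to (2,3). |black|=4
Step 2: on WHITE (2,3): turn R to N, flip to black, move to (1,3). |black|=5
Step 3: on WHITE (1,3): turn R to E, flip to black, move to (1,4). |black|=6
Step 4: on WHITE (1,4): turn R to S, flip to black, move to (2,4). |black|=7
Step 5: on BLACK (2,4): turn L to E, flip to white, move to (2,5). |black|=6
Step 6: on WHITE (2,5): turn R to S, flip to black, move to (3,5). |black|=7
Step 7: on WHITE (3,5): turn R to W, flip to black, move to (3,4). |black|=8
Step 8: on WHITE (3,4): turn R to N, flip to black, move to (2,4). |black|=9
Step 9: on WHITE (2,4): turn R to E, flip to black, move to (2,5). |black|=10
Step 10: on BLACK (2,5): turn L to N, flip to white, move to (1,5). |black|=9
Step 11: on WHITE (1,5): turn R to E, flip to black, move to (1,6). |black|=10
Step 12: on WHITE (1,6): turn R to S, flip to black, move to (2,6). |black|=11
Step 13: on WHITE (2,6): turn R to W, flip to black, move to (2,5). |black|=12

Answer: BLACK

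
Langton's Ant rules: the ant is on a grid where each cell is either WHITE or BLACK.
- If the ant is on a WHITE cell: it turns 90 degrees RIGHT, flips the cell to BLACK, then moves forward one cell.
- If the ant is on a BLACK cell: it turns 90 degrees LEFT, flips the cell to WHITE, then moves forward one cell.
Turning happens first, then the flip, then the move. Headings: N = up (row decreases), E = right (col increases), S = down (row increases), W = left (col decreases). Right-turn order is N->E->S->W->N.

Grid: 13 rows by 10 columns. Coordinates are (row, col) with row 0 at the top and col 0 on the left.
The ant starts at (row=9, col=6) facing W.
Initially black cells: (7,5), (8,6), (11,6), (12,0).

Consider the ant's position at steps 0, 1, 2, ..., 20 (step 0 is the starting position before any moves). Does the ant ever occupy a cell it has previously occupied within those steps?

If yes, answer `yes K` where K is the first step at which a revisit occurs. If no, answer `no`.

Answer: yes 7

Derivation:
Step 1: on WHITE (9,6): turn R to N, flip to black, move to (8,6). |black|=5 — new cell
Step 2: on BLACK (8,6): turn L to W, flip to white, move to (8,5). |black|=4 — new cell
Step 3: on WHITE (8,5): turn R to N, flip to black, move to (7,5). |black|=5 — new cell
Step 4: on BLACK (7,5): turn L to W, flip to white, move to (7,4). |black|=4 — new cell
Step 5: on WHITE (7,4): turn R to N, flip to black, move to (6,4). |black|=5 — new cell
Step 6: on WHITE (6,4): turn R to E, flip to black, move to (6,5). |black|=6 — new cell
Step 7: on WHITE (6,5): turn R to S, flip to black, move to (7,5). |black|=7 — REVISIT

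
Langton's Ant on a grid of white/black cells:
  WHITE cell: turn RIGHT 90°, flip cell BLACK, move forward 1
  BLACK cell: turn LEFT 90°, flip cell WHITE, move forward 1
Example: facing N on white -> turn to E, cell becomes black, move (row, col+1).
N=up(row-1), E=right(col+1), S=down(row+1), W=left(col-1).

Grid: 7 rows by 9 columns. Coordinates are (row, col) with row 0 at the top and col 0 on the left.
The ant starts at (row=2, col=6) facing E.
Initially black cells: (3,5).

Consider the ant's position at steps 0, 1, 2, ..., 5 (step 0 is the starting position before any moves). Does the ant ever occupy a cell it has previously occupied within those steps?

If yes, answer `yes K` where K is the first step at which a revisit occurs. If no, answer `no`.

Step 1: on WHITE (2,6): turn R to S, flip to black, move to (3,6). |black|=2 — new cell
Step 2: on WHITE (3,6): turn R to W, flip to black, move to (3,5). |black|=3 — new cell
Step 3: on BLACK (3,5): turn L to S, flip to white, move to (4,5). |black|=2 — new cell
Step 4: on WHITE (4,5): turn R to W, flip to black, move to (4,4). |black|=3 — new cell
Step 5: on WHITE (4,4): turn R to N, flip to black, move to (3,4). |black|=4 — new cell
No revisit within 5 steps.

Answer: no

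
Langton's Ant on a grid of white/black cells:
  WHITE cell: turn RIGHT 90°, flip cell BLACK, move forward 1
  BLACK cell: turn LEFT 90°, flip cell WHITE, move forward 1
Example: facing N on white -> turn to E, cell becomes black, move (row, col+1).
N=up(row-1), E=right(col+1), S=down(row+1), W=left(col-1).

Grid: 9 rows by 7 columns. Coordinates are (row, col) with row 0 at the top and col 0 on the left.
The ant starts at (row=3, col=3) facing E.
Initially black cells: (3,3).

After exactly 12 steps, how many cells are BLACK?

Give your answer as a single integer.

Answer: 7

Derivation:
Step 1: on BLACK (3,3): turn L to N, flip to white, move to (2,3). |black|=0
Step 2: on WHITE (2,3): turn R to E, flip to black, move to (2,4). |black|=1
Step 3: on WHITE (2,4): turn R to S, flip to black, move to (3,4). |black|=2
Step 4: on WHITE (3,4): turn R to W, flip to black, move to (3,3). |black|=3
Step 5: on WHITE (3,3): turn R to N, flip to black, move to (2,3). |black|=4
Step 6: on BLACK (2,3): turn L to W, flip to white, move to (2,2). |black|=3
Step 7: on WHITE (2,2): turn R to N, flip to black, move to (1,2). |black|=4
Step 8: on WHITE (1,2): turn R to E, flip to black, move to (1,3). |black|=5
Step 9: on WHITE (1,3): turn R to S, flip to black, move to (2,3). |black|=6
Step 10: on WHITE (2,3): turn R to W, flip to black, move to (2,2). |black|=7
Step 11: on BLACK (2,2): turn L to S, flip to white, move to (3,2). |black|=6
Step 12: on WHITE (3,2): turn R to W, flip to black, move to (3,1). |black|=7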